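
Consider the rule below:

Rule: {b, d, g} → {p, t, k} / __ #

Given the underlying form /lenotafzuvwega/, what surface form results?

lenotafzuvwega

No segment of /lenotafzuvwega/ meets the structural description of the rule, so the form surfaces unchanged.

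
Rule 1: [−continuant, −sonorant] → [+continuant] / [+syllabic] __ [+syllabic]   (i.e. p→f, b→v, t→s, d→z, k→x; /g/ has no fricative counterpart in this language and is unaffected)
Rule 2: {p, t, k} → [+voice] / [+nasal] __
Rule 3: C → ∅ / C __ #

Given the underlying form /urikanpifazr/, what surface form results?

Rule 1 (intervocalic spirantization): /k/ is a stop between vowels /i/ and /a/, so it spirantizes to the fricative [x]. /urikanpifazr/ → urixanpifazr.
Rule 2 (post-nasal voicing): /p/ is a voiceless stop immediately after the nasal /n/, so it voices to [b]. /urixanpifazr/ → urixanbifazr.
Rule 3 (final cluster simplification): /r/ is the second consonant of a word-final cluster /zr/, so it deletes. /urixanbifazr/ → urixanbifaz.

urixanbifaz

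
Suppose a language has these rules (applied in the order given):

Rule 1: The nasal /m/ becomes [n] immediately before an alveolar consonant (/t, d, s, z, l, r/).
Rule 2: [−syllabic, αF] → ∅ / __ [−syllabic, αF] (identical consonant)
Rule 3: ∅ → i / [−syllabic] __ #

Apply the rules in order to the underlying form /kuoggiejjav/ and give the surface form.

Rule 1 (nasal place assimilation): no segment meets the environment; /kuoggiejjav/ is unchanged.
Rule 2 (degemination): /gg/ is a geminate; the first /g/ deletes. /jj/ is a geminate; the first /j/ deletes. /kuoggiejjav/ → kuogiejav.
Rule 3 (final i-epenthesis): the form ends in the consonant /v/, so [i] is inserted word-finally. /kuogiejav/ → kuogiejavi.

kuogiejavi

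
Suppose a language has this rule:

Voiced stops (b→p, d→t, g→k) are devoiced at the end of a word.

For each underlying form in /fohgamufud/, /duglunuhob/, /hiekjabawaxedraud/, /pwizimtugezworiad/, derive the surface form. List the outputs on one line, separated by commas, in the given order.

/fohgamufud/: /d/ is a voiced stop in word-final position, so it devoices to [t]. → [fohgamufut].
/duglunuhob/: /b/ is a voiced stop in word-final position, so it devoices to [p]. → [duglunuhop].
/hiekjabawaxedraud/: /d/ is a voiced stop in word-final position, so it devoices to [t]. → [hiekjabawaxedraut].
/pwizimtugezworiad/: /d/ is a voiced stop in word-final position, so it devoices to [t]. → [pwizimtugezworiat].

fohgamufut, duglunuhop, hiekjabawaxedraut, pwizimtugezworiat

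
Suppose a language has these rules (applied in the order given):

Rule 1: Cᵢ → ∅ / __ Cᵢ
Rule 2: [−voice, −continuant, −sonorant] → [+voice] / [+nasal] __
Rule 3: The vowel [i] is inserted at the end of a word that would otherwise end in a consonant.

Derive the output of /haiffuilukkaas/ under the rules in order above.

haifuilukaasi

Rule 1 (degemination): /ff/ is a geminate; the first /f/ deletes. /kk/ is a geminate; the first /k/ deletes. /haiffuilukkaas/ → haifuilukaas.
Rule 2 (post-nasal voicing): no segment meets the environment; /haifuilukaas/ is unchanged.
Rule 3 (final i-epenthesis): the form ends in the consonant /s/, so [i] is inserted word-finally. /haifuilukaas/ → haifuilukaasi.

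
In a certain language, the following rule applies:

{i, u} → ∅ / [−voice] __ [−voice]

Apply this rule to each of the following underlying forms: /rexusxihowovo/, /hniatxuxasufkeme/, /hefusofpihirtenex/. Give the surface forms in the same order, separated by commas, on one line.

/rexusxihowovo/: /u/ is a high vowel flanked by voiceless consonants /x/ and /s/, so it deletes. /i/ is a high vowel flanked by voiceless consonants /x/ and /h/, so it deletes. → [rexsxhowovo].
/hniatxuxasufkeme/: /u/ is a high vowel flanked by voiceless consonants /x/ and /x/, so it deletes. /u/ is a high vowel flanked by voiceless consonants /s/ and /f/, so it deletes. → [hniatxxasfkeme].
/hefusofpihirtenex/: /u/ is a high vowel flanked by voiceless consonants /f/ and /s/, so it deletes. /i/ is a high vowel flanked by voiceless consonants /p/ and /h/, so it deletes. → [hefsofphirtenex].

rexsxhowovo, hniatxxasfkeme, hefsofphirtenex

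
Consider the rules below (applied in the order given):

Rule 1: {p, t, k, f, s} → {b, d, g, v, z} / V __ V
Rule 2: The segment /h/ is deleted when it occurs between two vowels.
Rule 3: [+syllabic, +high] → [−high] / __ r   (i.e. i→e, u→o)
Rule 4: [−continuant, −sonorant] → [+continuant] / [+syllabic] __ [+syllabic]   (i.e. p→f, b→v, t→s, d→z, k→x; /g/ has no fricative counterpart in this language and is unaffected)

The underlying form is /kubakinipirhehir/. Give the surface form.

kuvaginiverheer

Rule 1 (intervocalic voicing): /k/ is a voiceless obstruent between vowels /a/ and /i/, so it voices to [g]. /p/ is a voiceless obstruent between vowels /i/ and /i/, so it voices to [b]. /kubakinipirhehir/ → kubaginibirhehir.
Rule 2 (intervocalic h-deletion): /h/ occurs between vowels /e/ and /i/, so it deletes. /kubaginibirhehir/ → kubaginibirheir.
Rule 3 (pre-rhotic lowering): /i/ is a high vowel immediately before /r/, so it lowers to [e]. /i/ is a high vowel immediately before /r/, so it lowers to [e]. /kubaginibirheir/ → kubaginiberheer.
Rule 4 (intervocalic spirantization): /b/ is a stop between vowels /u/ and /a/, so it spirantizes to the fricative [v]. /b/ is a stop between vowels /i/ and /e/, so it spirantizes to the fricative [v]. /kubaginiberheer/ → kuvaginiverheer.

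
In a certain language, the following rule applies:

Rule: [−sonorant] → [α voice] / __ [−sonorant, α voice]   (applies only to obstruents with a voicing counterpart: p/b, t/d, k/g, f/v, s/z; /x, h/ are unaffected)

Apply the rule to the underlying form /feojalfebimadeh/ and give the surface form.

feojalfebimadeh

No segment of /feojalfebimadeh/ meets the structural description of the rule, so the form surfaces unchanged.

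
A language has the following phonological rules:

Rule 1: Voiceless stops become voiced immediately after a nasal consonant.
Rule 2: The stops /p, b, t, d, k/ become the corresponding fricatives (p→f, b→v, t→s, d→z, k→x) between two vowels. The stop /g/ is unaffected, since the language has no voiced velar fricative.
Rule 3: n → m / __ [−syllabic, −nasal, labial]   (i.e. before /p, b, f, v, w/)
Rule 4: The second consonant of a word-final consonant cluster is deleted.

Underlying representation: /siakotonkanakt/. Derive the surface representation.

Rule 1 (post-nasal voicing): /k/ is a voiceless stop immediately after the nasal /n/, so it voices to [g]. /siakotonkanakt/ → siakotonganakt.
Rule 2 (intervocalic spirantization): /k/ is a stop between vowels /a/ and /o/, so it spirantizes to the fricative [x]. /t/ is a stop between vowels /o/ and /o/, so it spirantizes to the fricative [s]. /siakotonganakt/ → siaxosonganakt.
Rule 3 (nasal place assimilation): no segment meets the environment; /siaxosonganakt/ is unchanged.
Rule 4 (final cluster simplification): /t/ is the second consonant of a word-final cluster /kt/, so it deletes. /siaxosonganakt/ → siaxosonganak.

siaxosonganak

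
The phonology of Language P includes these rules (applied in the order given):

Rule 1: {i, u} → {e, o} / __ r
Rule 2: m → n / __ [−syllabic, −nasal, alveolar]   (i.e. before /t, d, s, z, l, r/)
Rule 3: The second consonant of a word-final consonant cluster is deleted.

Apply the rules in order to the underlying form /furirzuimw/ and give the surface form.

Rule 1 (pre-rhotic lowering): /u/ is a high vowel immediately before /r/, so it lowers to [o]. /i/ is a high vowel immediately before /r/, so it lowers to [e]. /furirzuimw/ → forerzuimw.
Rule 2 (nasal place assimilation): no segment meets the environment; /forerzuimw/ is unchanged.
Rule 3 (final cluster simplification): /w/ is the second consonant of a word-final cluster /mw/, so it deletes. /forerzuimw/ → forerzuim.

forerzuim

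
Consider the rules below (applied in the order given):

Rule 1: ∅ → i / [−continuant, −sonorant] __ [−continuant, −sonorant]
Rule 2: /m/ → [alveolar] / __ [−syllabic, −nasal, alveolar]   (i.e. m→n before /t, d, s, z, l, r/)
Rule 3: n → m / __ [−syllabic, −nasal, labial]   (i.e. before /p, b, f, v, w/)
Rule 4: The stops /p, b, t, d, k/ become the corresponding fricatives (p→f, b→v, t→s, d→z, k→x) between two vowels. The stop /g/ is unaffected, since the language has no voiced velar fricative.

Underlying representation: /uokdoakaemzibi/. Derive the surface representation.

Rule 1 (stop-cluster i-epenthesis): /k/ and /d/ form a stop–stop cluster, so [i] is inserted between them. /uokdoakaemzibi/ → uokidoakaemzibi.
Rule 2 (nasal place assimilation): /m/ precedes the alveolar consonant /z/, so it assimilates in place to [n]. /uokidoakaemzibi/ → uokidoakaenzibi.
Rule 3 (nasal place assimilation): no segment meets the environment; /uokidoakaenzibi/ is unchanged.
Rule 4 (intervocalic spirantization): /k/ is a stop between vowels /o/ and /i/, so it spirantizes to the fricative [x]. /d/ is a stop between vowels /i/ and /o/, so it spirantizes to the fricative [z]. /k/ is a stop between vowels /a/ and /a/, so it spirantizes to the fricative [x]. /b/ is a stop between vowels /i/ and /i/, so it spirantizes to the fricative [v]. /uokidoakaenzibi/ → uoxizoaxaenzivi.

uoxizoaxaenzivi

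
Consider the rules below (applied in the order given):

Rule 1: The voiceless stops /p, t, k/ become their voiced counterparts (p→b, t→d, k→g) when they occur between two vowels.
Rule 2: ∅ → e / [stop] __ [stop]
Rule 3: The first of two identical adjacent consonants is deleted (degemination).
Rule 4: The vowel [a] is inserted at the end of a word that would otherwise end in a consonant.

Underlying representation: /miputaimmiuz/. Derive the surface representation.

mibudaimiuza

Rule 1 (intervocalic voicing): /p/ is a voiceless stop between vowels /i/ and /u/, so it voices to [b]. /t/ is a voiceless stop between vowels /u/ and /a/, so it voices to [d]. /miputaimmiuz/ → mibudaimmiuz.
Rule 2 (stop-cluster e-epenthesis): no segment meets the environment; /mibudaimmiuz/ is unchanged.
Rule 3 (degemination): /mm/ is a geminate; the first /m/ deletes. /mibudaimmiuz/ → mibudaimiuz.
Rule 4 (final a-epenthesis): the form ends in the consonant /z/, so [a] is inserted word-finally. /mibudaimiuz/ → mibudaimiuza.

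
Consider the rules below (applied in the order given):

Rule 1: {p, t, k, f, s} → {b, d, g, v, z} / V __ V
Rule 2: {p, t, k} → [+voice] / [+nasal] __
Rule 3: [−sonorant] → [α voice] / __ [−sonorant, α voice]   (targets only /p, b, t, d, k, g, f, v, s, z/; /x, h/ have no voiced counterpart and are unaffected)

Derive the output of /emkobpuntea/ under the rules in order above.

Rule 1 (intervocalic voicing): no segment meets the environment; /emkobpuntea/ is unchanged.
Rule 2 (post-nasal voicing): /k/ is a voiceless stop immediately after the nasal /m/, so it voices to [g]. /t/ is a voiceless stop immediately after the nasal /n/, so it voices to [d]. /emkobpuntea/ → emgobpundea.
Rule 3 (regressive voicing assimilation): /b/ precedes the voiceless obstruent /p/, so it devoices to [p] by assimilation. /emgobpundea/ → emgoppundea.

emgoppundea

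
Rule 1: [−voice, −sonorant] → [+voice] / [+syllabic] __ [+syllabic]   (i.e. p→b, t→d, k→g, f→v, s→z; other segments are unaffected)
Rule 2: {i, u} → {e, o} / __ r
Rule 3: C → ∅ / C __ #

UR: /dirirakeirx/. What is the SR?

dererageer

Rule 1 (intervocalic voicing): /k/ is a voiceless obstruent between vowels /a/ and /e/, so it voices to [g]. /dirirakeirx/ → dirirageirx.
Rule 2 (pre-rhotic lowering): /i/ is a high vowel immediately before /r/, so it lowers to [e]. /i/ is a high vowel immediately before /r/, so it lowers to [e]. /i/ is a high vowel immediately before /r/, so it lowers to [e]. /dirirageirx/ → dererageerx.
Rule 3 (final cluster simplification): /x/ is the second consonant of a word-final cluster /rx/, so it deletes. /dererageerx/ → dererageer.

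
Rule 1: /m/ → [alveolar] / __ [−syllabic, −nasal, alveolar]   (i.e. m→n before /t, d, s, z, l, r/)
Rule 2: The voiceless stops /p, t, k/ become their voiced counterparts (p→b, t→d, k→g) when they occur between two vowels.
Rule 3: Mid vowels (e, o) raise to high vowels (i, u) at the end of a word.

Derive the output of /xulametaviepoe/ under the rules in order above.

xulamedavieboi

Rule 1 (nasal place assimilation): no segment meets the environment; /xulametaviepoe/ is unchanged.
Rule 2 (intervocalic voicing): /t/ is a voiceless stop between vowels /e/ and /a/, so it voices to [d]. /p/ is a voiceless stop between vowels /e/ and /o/, so it voices to [b]. /xulametaviepoe/ → xulamedavieboe.
Rule 3 (final vowel raising): /e/ is a mid vowel in word-final position, so it raises to [i]. /xulamedavieboe/ → xulamedavieboi.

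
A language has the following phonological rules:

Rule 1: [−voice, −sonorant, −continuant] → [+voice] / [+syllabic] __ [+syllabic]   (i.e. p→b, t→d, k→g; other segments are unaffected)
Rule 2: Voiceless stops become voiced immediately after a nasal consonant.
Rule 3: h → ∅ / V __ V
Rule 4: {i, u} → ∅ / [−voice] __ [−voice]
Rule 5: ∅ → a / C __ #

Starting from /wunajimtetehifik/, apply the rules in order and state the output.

Rule 1 (intervocalic voicing): /t/ is a voiceless stop between vowels /e/ and /e/, so it voices to [d]. /wunajimtetehifik/ → wunajimtedehifik.
Rule 2 (post-nasal voicing): /t/ is a voiceless stop immediately after the nasal /m/, so it voices to [d]. /wunajimtedehifik/ → wunajimdedehifik.
Rule 3 (intervocalic h-deletion): /h/ occurs between vowels /e/ and /i/, so it deletes. /wunajimdedehifik/ → wunajimdedeifik.
Rule 4 (high vowel syncope): /i/ is a high vowel flanked by voiceless consonants /f/ and /k/, so it deletes. /wunajimdedeifik/ → wunajimdedeifk.
Rule 5 (final a-epenthesis): the form ends in the consonant /k/, so [a] is inserted word-finally. /wunajimdedeifk/ → wunajimdedeifka.

wunajimdedeifka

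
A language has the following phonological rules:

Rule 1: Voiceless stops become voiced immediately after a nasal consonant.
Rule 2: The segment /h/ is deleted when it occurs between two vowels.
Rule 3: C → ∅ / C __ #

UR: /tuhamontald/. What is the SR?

Rule 1 (post-nasal voicing): /t/ is a voiceless stop immediately after the nasal /n/, so it voices to [d]. /tuhamontald/ → tuhamondald.
Rule 2 (intervocalic h-deletion): /h/ occurs between vowels /u/ and /a/, so it deletes. /tuhamondald/ → tuamondald.
Rule 3 (final cluster simplification): /d/ is the second consonant of a word-final cluster /ld/, so it deletes. /tuamondald/ → tuamondal.

tuamondal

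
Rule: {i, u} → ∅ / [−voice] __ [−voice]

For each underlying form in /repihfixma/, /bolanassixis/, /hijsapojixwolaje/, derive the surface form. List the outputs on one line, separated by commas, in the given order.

rephfxma, bolanassxs, hijsapojixwolaje

/repihfixma/: /i/ is a high vowel flanked by voiceless consonants /p/ and /h/, so it deletes. /i/ is a high vowel flanked by voiceless consonants /f/ and /x/, so it deletes. → [rephfxma].
/bolanassixis/: /i/ is a high vowel flanked by voiceless consonants /s/ and /x/, so it deletes. /i/ is a high vowel flanked by voiceless consonants /x/ and /s/, so it deletes. → [bolanassxs].
/hijsapojixwolaje/: the rule's environment is not met; surfaces unchanged as [hijsapojixwolaje].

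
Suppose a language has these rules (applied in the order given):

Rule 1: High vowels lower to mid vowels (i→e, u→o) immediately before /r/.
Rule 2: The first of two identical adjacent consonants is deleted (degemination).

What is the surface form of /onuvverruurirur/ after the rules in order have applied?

onuveruoreror

Rule 1 (pre-rhotic lowering): /u/ is a high vowel immediately before /r/, so it lowers to [o]. /i/ is a high vowel immediately before /r/, so it lowers to [e]. /u/ is a high vowel immediately before /r/, so it lowers to [o]. /onuvverruurirur/ → onuvverruoreror.
Rule 2 (degemination): /vv/ is a geminate; the first /v/ deletes. /rr/ is a geminate; the first /r/ deletes. /onuvverruoreror/ → onuveruoreror.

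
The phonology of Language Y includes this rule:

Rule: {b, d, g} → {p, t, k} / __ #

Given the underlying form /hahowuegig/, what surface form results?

hahowuegik

Scanning /hahowuegig/: /g/ at position 8 is not in the conditioning environment; /g/ is a voiced stop in word-final position, so it devoices to [k].
Result: [hahowuegik].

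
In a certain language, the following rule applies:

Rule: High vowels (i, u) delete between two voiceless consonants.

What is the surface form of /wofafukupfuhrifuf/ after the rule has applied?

wofafkpfhriff

/u/ is a high vowel flanked by voiceless consonants /f/ and /k/, so it deletes.
/u/ is a high vowel flanked by voiceless consonants /k/ and /p/, so it deletes.
/u/ is a high vowel flanked by voiceless consonants /f/ and /h/, so it deletes.
/u/ is a high vowel flanked by voiceless consonants /f/ and /f/, so it deletes.
Surface form: [wofafkpfhriff].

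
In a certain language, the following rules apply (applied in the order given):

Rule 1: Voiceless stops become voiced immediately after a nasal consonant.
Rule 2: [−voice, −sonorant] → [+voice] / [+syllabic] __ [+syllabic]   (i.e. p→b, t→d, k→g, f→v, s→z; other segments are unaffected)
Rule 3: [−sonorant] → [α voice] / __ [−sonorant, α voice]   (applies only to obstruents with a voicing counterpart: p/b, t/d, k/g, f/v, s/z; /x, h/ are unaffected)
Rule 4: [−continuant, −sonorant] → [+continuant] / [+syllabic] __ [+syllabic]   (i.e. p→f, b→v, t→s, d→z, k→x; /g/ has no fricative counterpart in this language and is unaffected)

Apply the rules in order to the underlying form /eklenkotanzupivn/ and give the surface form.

eklengozanzuvivn

Rule 1 (post-nasal voicing): /k/ is a voiceless stop immediately after the nasal /n/, so it voices to [g]. /eklenkotanzupivn/ → eklengotanzupivn.
Rule 2 (intervocalic voicing): /t/ is a voiceless obstruent between vowels /o/ and /a/, so it voices to [d]. /p/ is a voiceless obstruent between vowels /u/ and /i/, so it voices to [b]. /eklengotanzupivn/ → eklengodanzubivn.
Rule 3 (regressive voicing assimilation): no segment meets the environment; /eklengodanzubivn/ is unchanged.
Rule 4 (intervocalic spirantization): /d/ is a stop between vowels /o/ and /a/, so it spirantizes to the fricative [z]. /b/ is a stop between vowels /u/ and /i/, so it spirantizes to the fricative [v]. /eklengodanzubivn/ → eklengozanzuvivn.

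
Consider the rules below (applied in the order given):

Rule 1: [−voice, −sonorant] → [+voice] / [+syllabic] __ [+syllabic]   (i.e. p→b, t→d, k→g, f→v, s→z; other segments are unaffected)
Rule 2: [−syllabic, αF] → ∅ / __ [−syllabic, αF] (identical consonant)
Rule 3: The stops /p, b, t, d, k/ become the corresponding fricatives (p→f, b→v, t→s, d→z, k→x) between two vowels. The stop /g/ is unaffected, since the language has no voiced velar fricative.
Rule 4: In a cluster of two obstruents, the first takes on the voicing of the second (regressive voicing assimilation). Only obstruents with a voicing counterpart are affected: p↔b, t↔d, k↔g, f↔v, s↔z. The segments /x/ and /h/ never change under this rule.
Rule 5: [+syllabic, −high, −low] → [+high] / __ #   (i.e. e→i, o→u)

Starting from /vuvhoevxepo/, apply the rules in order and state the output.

Rule 1 (intervocalic voicing): /p/ is a voiceless obstruent between vowels /e/ and /o/, so it voices to [b]. /vuvhoevxepo/ → vuvhoevxebo.
Rule 2 (degemination): no segment meets the environment; /vuvhoevxebo/ is unchanged.
Rule 3 (intervocalic spirantization): /b/ is a stop between vowels /e/ and /o/, so it spirantizes to the fricative [v]. /vuvhoevxebo/ → vuvhoevxevo.
Rule 4 (regressive voicing assimilation): /v/ precedes the voiceless obstruent /h/, so it devoices to [f] by assimilation. /v/ precedes the voiceless obstruent /x/, so it devoices to [f] by assimilation. /vuvhoevxevo/ → vufhoefxevo.
Rule 5 (final vowel raising): /o/ is a mid vowel in word-final position, so it raises to [u]. /vufhoefxevo/ → vufhoefxevu.

vufhoefxevu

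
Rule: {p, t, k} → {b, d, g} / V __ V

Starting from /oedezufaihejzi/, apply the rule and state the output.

oedezufaihejzi

No segment of /oedezufaihejzi/ meets the structural description of the rule, so the form surfaces unchanged.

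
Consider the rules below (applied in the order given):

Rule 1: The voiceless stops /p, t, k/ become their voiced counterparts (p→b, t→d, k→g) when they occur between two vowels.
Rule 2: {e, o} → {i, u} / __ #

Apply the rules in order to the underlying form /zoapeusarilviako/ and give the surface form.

zoabeusarilviagu

Rule 1 (intervocalic voicing): /p/ is a voiceless stop between vowels /a/ and /e/, so it voices to [b]. /k/ is a voiceless stop between vowels /a/ and /o/, so it voices to [g]. /zoapeusarilviako/ → zoabeusarilviago.
Rule 2 (final vowel raising): /o/ is a mid vowel in word-final position, so it raises to [u]. /zoabeusarilviago/ → zoabeusarilviagu.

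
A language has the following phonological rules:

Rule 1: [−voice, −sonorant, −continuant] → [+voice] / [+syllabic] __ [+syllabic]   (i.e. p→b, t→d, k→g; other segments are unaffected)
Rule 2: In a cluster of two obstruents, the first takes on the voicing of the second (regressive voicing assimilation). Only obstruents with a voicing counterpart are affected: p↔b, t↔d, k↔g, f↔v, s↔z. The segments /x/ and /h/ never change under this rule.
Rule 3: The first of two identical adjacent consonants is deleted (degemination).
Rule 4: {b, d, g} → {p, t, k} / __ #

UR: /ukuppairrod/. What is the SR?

ugupairot

Rule 1 (intervocalic voicing): /k/ is a voiceless stop between vowels /u/ and /u/, so it voices to [g]. /ukuppairrod/ → uguppairrod.
Rule 2 (regressive voicing assimilation): no segment meets the environment; /uguppairrod/ is unchanged.
Rule 3 (degemination): /pp/ is a geminate; the first /p/ deletes. /rr/ is a geminate; the first /r/ deletes. /uguppairrod/ → ugupairod.
Rule 4 (final devoicing): /d/ is a voiced stop in word-final position, so it devoices to [t]. /ugupairod/ → ugupairot.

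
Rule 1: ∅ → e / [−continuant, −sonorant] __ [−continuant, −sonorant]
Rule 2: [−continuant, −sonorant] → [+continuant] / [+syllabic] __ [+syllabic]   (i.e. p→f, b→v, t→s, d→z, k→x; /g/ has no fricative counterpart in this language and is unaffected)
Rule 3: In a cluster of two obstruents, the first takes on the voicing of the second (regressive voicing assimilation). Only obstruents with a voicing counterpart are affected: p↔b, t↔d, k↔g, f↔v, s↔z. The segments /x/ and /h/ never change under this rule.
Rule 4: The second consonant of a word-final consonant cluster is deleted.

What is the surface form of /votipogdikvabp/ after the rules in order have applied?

vosifogezigvavep

Rule 1 (stop-cluster e-epenthesis): /g/ and /d/ form a stop–stop cluster, so [e] is inserted between them. /b/ and /p/ form a stop–stop cluster, so [e] is inserted between them. /votipogdikvabp/ → votipogedikvabep.
Rule 2 (intervocalic spirantization): /t/ is a stop between vowels /o/ and /i/, so it spirantizes to the fricative [s]. /p/ is a stop between vowels /i/ and /o/, so it spirantizes to the fricative [f]. /d/ is a stop between vowels /e/ and /i/, so it spirantizes to the fricative [z]. /b/ is a stop between vowels /a/ and /e/, so it spirantizes to the fricative [v]. /votipogedikvabep/ → vosifogezikvavep.
Rule 3 (regressive voicing assimilation): /k/ precedes the voiced obstruent /v/, so it voices to [g] by assimilation. /vosifogezikvavep/ → vosifogezigvavep.
Rule 4 (final cluster simplification): no segment meets the environment; /vosifogezigvavep/ is unchanged.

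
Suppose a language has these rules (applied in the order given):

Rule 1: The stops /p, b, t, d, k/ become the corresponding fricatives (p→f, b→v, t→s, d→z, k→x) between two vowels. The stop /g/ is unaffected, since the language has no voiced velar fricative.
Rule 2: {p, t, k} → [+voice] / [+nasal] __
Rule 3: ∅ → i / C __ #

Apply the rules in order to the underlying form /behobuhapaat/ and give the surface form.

behovuhafaati

Rule 1 (intervocalic spirantization): /b/ is a stop between vowels /o/ and /u/, so it spirantizes to the fricative [v]. /p/ is a stop between vowels /a/ and /a/, so it spirantizes to the fricative [f]. /behobuhapaat/ → behovuhafaat.
Rule 2 (post-nasal voicing): no segment meets the environment; /behovuhafaat/ is unchanged.
Rule 3 (final i-epenthesis): the form ends in the consonant /t/, so [i] is inserted word-finally. /behovuhafaat/ → behovuhafaati.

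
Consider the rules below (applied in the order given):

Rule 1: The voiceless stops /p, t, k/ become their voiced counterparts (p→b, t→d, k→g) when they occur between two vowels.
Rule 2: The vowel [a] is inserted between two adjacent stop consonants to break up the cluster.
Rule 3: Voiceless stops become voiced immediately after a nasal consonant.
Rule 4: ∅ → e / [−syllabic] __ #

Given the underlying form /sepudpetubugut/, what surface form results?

Rule 1 (intervocalic voicing): /p/ is a voiceless stop between vowels /e/ and /u/, so it voices to [b]. /t/ is a voiceless stop between vowels /e/ and /u/, so it voices to [d]. /sepudpetubugut/ → sebudpedubugut.
Rule 2 (stop-cluster a-epenthesis): /d/ and /p/ form a stop–stop cluster, so [a] is inserted between them. /sebudpedubugut/ → sebudapedubugut.
Rule 3 (post-nasal voicing): no segment meets the environment; /sebudapedubugut/ is unchanged.
Rule 4 (final e-epenthesis): the form ends in the consonant /t/, so [e] is inserted word-finally. /sebudapedubugut/ → sebudapedubugute.

sebudapedubugute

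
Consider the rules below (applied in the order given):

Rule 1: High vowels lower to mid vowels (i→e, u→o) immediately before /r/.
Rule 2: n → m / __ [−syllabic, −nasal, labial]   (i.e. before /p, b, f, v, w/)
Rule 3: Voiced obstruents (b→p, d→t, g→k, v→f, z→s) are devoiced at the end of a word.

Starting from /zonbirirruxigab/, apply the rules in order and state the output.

zombererruxigap

Rule 1 (pre-rhotic lowering): /i/ is a high vowel immediately before /r/, so it lowers to [e]. /i/ is a high vowel immediately before /r/, so it lowers to [e]. /zonbirirruxigab/ → zonbererruxigab.
Rule 2 (nasal place assimilation): /n/ precedes the labial consonant /b/, so it assimilates in place to [m]. /zonbererruxigab/ → zombererruxigab.
Rule 3 (final devoicing): /b/ is a voiced obstruent in word-final position, so it devoices to [p]. /zombererruxigab/ → zombererruxigap.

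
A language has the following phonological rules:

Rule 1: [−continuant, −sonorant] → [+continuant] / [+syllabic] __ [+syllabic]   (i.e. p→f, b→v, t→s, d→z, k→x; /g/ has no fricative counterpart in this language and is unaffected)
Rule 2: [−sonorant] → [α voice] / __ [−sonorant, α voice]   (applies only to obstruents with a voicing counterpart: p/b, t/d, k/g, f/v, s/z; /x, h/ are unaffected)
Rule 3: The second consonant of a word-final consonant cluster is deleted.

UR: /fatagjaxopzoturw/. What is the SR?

fasagjaxobzosur

Rule 1 (intervocalic spirantization): /t/ is a stop between vowels /a/ and /a/, so it spirantizes to the fricative [s]. /t/ is a stop between vowels /o/ and /u/, so it spirantizes to the fricative [s]. /fatagjaxopzoturw/ → fasagjaxopzosurw.
Rule 2 (regressive voicing assimilation): /p/ precedes the voiced obstruent /z/, so it voices to [b] by assimilation. /fasagjaxopzosurw/ → fasagjaxobzosurw.
Rule 3 (final cluster simplification): /w/ is the second consonant of a word-final cluster /rw/, so it deletes. /fasagjaxobzosurw/ → fasagjaxobzosur.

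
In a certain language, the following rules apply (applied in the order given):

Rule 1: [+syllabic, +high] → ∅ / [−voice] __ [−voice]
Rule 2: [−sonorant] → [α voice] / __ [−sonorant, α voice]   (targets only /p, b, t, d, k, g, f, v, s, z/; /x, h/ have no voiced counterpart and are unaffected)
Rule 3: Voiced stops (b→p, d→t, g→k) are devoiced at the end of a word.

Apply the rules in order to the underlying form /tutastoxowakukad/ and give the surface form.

Rule 1 (high vowel syncope): /u/ is a high vowel flanked by voiceless consonants /t/ and /t/, so it deletes. /u/ is a high vowel flanked by voiceless consonants /k/ and /k/, so it deletes. /tutastoxowakukad/ → ttastoxowakkad.
Rule 2 (regressive voicing assimilation): no segment meets the environment; /ttastoxowakkad/ is unchanged.
Rule 3 (final devoicing): /d/ is a voiced stop in word-final position, so it devoices to [t]. /ttastoxowakkad/ → ttastoxowakkat.

ttastoxowakkat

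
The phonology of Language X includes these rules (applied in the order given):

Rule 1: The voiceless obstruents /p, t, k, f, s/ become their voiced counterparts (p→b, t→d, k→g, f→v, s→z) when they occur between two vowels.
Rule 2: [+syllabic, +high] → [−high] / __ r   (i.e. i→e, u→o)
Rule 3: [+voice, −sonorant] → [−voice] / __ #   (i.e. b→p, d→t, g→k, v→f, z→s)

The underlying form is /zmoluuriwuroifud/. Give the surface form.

zmoluoriworoivut

Rule 1 (intervocalic voicing): /f/ is a voiceless obstruent between vowels /i/ and /u/, so it voices to [v]. /zmoluuriwuroifud/ → zmoluuriwuroivud.
Rule 2 (pre-rhotic lowering): /u/ is a high vowel immediately before /r/, so it lowers to [o]. /u/ is a high vowel immediately before /r/, so it lowers to [o]. /zmoluuriwuroivud/ → zmoluoriworoivud.
Rule 3 (final devoicing): /d/ is a voiced obstruent in word-final position, so it devoices to [t]. /zmoluoriworoivud/ → zmoluoriworoivut.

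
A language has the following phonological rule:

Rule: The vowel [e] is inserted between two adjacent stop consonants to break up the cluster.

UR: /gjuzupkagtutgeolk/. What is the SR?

gjuzupekagetutegeolk

/p/ and /k/ form a stop–stop cluster, so [e] is inserted between them.
/g/ and /t/ form a stop–stop cluster, so [e] is inserted between them.
/t/ and /g/ form a stop–stop cluster, so [e] is inserted between them.
Surface form: [gjuzupekagetutegeolk].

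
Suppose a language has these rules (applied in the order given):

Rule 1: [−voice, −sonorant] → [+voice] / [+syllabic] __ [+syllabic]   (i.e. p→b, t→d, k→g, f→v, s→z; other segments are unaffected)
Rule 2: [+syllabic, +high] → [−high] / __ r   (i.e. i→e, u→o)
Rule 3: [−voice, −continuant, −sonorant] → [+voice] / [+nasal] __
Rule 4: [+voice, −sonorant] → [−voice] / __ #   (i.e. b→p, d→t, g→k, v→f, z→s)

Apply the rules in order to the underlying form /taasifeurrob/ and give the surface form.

Rule 1 (intervocalic voicing): /s/ is a voiceless obstruent between vowels /a/ and /i/, so it voices to [z]. /f/ is a voiceless obstruent between vowels /i/ and /e/, so it voices to [v]. /taasifeurrob/ → taaziveurrob.
Rule 2 (pre-rhotic lowering): /u/ is a high vowel immediately before /r/, so it lowers to [o]. /taaziveurrob/ → taaziveorrob.
Rule 3 (post-nasal voicing): no segment meets the environment; /taaziveorrob/ is unchanged.
Rule 4 (final devoicing): /b/ is a voiced obstruent in word-final position, so it devoices to [p]. /taaziveorrob/ → taaziveorrop.

taaziveorrop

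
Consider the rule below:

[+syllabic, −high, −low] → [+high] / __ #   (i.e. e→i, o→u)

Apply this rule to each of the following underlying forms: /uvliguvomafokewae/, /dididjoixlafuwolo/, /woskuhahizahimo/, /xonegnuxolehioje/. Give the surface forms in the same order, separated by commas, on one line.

/uvliguvomafokewae/: /e/ is a mid vowel in word-final position, so it raises to [i]. → [uvliguvomafokewai].
/dididjoixlafuwolo/: /o/ is a mid vowel in word-final position, so it raises to [u]. → [dididjoixlafuwolu].
/woskuhahizahimo/: /o/ is a mid vowel in word-final position, so it raises to [u]. → [woskuhahizahimu].
/xonegnuxolehioje/: /e/ is a mid vowel in word-final position, so it raises to [i]. → [xonegnuxolehioji].

uvliguvomafokewai, dididjoixlafuwolu, woskuhahizahimu, xonegnuxolehioji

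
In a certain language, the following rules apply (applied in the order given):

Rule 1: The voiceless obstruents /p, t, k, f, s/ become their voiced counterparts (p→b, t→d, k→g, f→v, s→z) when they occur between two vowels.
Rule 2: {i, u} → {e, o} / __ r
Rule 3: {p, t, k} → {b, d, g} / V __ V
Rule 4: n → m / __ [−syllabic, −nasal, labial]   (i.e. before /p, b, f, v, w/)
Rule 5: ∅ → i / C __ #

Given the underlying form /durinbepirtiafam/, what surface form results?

Rule 1 (intervocalic voicing): /p/ is a voiceless obstruent between vowels /e/ and /i/, so it voices to [b]. /f/ is a voiceless obstruent between vowels /a/ and /a/, so it voices to [v]. /durinbepirtiafam/ → durinbebirtiavam.
Rule 2 (pre-rhotic lowering): /u/ is a high vowel immediately before /r/, so it lowers to [o]. /i/ is a high vowel immediately before /r/, so it lowers to [e]. /durinbebirtiavam/ → dorinbebertiavam.
Rule 3 (intervocalic voicing): no segment meets the environment; /dorinbebertiavam/ is unchanged.
Rule 4 (nasal place assimilation): /n/ precedes the labial consonant /b/, so it assimilates in place to [m]. /dorinbebertiavam/ → dorimbebertiavam.
Rule 5 (final i-epenthesis): the form ends in the consonant /m/, so [i] is inserted word-finally. /dorimbebertiavam/ → dorimbebertiavami.

dorimbebertiavami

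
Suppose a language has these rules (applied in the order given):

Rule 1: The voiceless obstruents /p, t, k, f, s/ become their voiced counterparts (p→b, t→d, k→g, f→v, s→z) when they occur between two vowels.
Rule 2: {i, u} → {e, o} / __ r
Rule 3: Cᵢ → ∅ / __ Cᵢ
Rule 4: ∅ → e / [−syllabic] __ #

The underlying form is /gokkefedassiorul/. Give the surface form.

gokevedasiorule

Rule 1 (intervocalic voicing): /f/ is a voiceless obstruent between vowels /e/ and /e/, so it voices to [v]. /gokkefedassiorul/ → gokkevedassiorul.
Rule 2 (pre-rhotic lowering): no segment meets the environment; /gokkevedassiorul/ is unchanged.
Rule 3 (degemination): /kk/ is a geminate; the first /k/ deletes. /ss/ is a geminate; the first /s/ deletes. /gokkevedassiorul/ → gokevedasiorul.
Rule 4 (final e-epenthesis): the form ends in the consonant /l/, so [e] is inserted word-finally. /gokevedasiorul/ → gokevedasiorule.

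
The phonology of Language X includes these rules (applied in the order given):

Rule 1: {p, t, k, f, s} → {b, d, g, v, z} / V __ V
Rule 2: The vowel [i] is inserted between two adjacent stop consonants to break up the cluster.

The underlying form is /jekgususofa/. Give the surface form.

jekiguzuzova

Rule 1 (intervocalic voicing): /s/ is a voiceless obstruent between vowels /u/ and /u/, so it voices to [z]. /s/ is a voiceless obstruent between vowels /u/ and /o/, so it voices to [z]. /f/ is a voiceless obstruent between vowels /o/ and /a/, so it voices to [v]. /jekgususofa/ → jekguzuzova.
Rule 2 (stop-cluster i-epenthesis): /k/ and /g/ form a stop–stop cluster, so [i] is inserted between them. /jekguzuzova/ → jekiguzuzova.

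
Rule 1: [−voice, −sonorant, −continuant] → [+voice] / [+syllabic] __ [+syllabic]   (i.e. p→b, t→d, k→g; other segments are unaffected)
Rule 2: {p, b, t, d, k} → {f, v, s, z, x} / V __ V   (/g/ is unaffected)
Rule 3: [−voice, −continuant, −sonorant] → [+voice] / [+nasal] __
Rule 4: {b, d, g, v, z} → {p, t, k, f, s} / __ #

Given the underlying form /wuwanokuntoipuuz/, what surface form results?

wuwanogundoivuus

Rule 1 (intervocalic voicing): /k/ is a voiceless stop between vowels /o/ and /u/, so it voices to [g]. /p/ is a voiceless stop between vowels /i/ and /u/, so it voices to [b]. /wuwanokuntoipuuz/ → wuwanoguntoibuuz.
Rule 2 (intervocalic spirantization): /b/ is a stop between vowels /i/ and /u/, so it spirantizes to the fricative [v]. /wuwanoguntoibuuz/ → wuwanoguntoivuuz.
Rule 3 (post-nasal voicing): /t/ is a voiceless stop immediately after the nasal /n/, so it voices to [d]. /wuwanoguntoivuuz/ → wuwanogundoivuuz.
Rule 4 (final devoicing): /z/ is a voiced obstruent in word-final position, so it devoices to [s]. /wuwanogundoivuuz/ → wuwanogundoivuus.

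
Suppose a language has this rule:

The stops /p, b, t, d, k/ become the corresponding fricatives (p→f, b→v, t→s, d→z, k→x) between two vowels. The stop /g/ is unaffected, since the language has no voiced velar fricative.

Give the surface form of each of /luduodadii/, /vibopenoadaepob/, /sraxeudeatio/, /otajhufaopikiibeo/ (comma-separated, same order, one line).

/luduodadii/: /d/ is a stop between vowels /u/ and /u/, so it spirantizes to the fricative [z]. /d/ is a stop between vowels /o/ and /a/, so it spirantizes to the fricative [z]. /d/ is a stop between vowels /a/ and /i/, so it spirantizes to the fricative [z]. → [luzuozazii].
/vibopenoadaepob/: /b/ is a stop between vowels /i/ and /o/, so it spirantizes to the fricative [v]. /p/ is a stop between vowels /o/ and /e/, so it spirantizes to the fricative [f]. /d/ is a stop between vowels /a/ and /a/, so it spirantizes to the fricative [z]. /p/ is a stop between vowels /e/ and /o/, so it spirantizes to the fricative [f]. → [vivofenoazaefob].
/sraxeudeatio/: /d/ is a stop between vowels /u/ and /e/, so it spirantizes to the fricative [z]. /t/ is a stop between vowels /a/ and /i/, so it spirantizes to the fricative [s]. → [sraxeuzeasio].
/otajhufaopikiibeo/: /t/ is a stop between vowels /o/ and /a/, so it spirantizes to the fricative [s]. /p/ is a stop between vowels /o/ and /i/, so it spirantizes to the fricative [f]. /k/ is a stop between vowels /i/ and /i/, so it spirantizes to the fricative [x]. /b/ is a stop between vowels /i/ and /e/, so it spirantizes to the fricative [v]. → [osajhufaofixiiveo].

luzuozazii, vivofenoazaefob, sraxeuzeasio, osajhufaofixiiveo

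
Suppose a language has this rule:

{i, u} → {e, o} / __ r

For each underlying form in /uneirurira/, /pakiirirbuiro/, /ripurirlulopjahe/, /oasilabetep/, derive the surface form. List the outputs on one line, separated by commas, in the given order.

uneerorera, pakiererbuero, riporerlulopjahe, oasilabetep

/uneirurira/: /i/ is a high vowel immediately before /r/, so it lowers to [e]. /u/ is a high vowel immediately before /r/, so it lowers to [o]. /i/ is a high vowel immediately before /r/, so it lowers to [e]. → [uneerorera].
/pakiirirbuiro/: /i/ is a high vowel immediately before /r/, so it lowers to [e]. /i/ is a high vowel immediately before /r/, so it lowers to [e]. /i/ is a high vowel immediately before /r/, so it lowers to [e]. → [pakiererbuero].
/ripurirlulopjahe/: /u/ is a high vowel immediately before /r/, so it lowers to [o]. /i/ is a high vowel immediately before /r/, so it lowers to [e]. → [riporerlulopjahe].
/oasilabetep/: the rule's environment is not met; surfaces unchanged as [oasilabetep].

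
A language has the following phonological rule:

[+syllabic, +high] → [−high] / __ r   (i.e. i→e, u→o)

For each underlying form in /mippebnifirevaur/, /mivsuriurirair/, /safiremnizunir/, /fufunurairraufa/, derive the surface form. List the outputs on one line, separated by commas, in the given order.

mippebniferevaor, mivsorioreraer, saferemnizuner, fufunoraerraufa

/mippebnifirevaur/: /i/ is a high vowel immediately before /r/, so it lowers to [e]. /u/ is a high vowel immediately before /r/, so it lowers to [o]. → [mippebniferevaor].
/mivsuriurirair/: /u/ is a high vowel immediately before /r/, so it lowers to [o]. /u/ is a high vowel immediately before /r/, so it lowers to [o]. /i/ is a high vowel immediately before /r/, so it lowers to [e]. /i/ is a high vowel immediately before /r/, so it lowers to [e]. → [mivsorioreraer].
/safiremnizunir/: /i/ is a high vowel immediately before /r/, so it lowers to [e]. /i/ is a high vowel immediately before /r/, so it lowers to [e]. → [saferemnizuner].
/fufunurairraufa/: /u/ is a high vowel immediately before /r/, so it lowers to [o]. /i/ is a high vowel immediately before /r/, so it lowers to [e]. → [fufunoraerraufa].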